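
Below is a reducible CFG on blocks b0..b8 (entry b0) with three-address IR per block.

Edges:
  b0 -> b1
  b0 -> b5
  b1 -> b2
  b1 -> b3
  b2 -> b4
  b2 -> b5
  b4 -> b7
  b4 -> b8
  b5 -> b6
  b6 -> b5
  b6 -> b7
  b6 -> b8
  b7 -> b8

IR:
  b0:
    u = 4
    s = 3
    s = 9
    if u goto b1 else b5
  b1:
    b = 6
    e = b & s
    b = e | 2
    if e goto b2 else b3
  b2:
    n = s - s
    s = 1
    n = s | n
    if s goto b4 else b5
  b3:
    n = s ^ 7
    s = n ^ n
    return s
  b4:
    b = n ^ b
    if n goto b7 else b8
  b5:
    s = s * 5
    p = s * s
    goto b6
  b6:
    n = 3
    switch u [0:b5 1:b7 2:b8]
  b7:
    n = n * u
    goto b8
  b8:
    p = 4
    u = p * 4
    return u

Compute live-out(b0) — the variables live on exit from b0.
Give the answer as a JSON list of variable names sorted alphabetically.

Answer: ["s", "u"]

Working:
def/use:
  b0: {s,u} / ∅
  b1: {b,e} / {s}
  b2: {n,s} / {s}
  b3: {n,s} / {s}
  b4: {b} / {b,n}
  b5: {p,s} / {s}
  b6: {n} / {u}
  b7: {n} / {n,u}
  b8: {p,u} / ∅

Liveness:
  b0 li=∅ lo={s,u}
  b1 li={s,u} lo={b,s,u}
  b2 li={b,s,u} lo={b,n,s,u}
  b3 li={s} lo=∅
  b4 li={b,n,u} lo={n,u}
  b5 li={s,u} lo={s,u}
  b6 li={s,u} lo={n,s,u}
  b7 li={n,u} lo=∅
  b8 li=∅ lo=∅

live-out(b0) = ["s", "u"]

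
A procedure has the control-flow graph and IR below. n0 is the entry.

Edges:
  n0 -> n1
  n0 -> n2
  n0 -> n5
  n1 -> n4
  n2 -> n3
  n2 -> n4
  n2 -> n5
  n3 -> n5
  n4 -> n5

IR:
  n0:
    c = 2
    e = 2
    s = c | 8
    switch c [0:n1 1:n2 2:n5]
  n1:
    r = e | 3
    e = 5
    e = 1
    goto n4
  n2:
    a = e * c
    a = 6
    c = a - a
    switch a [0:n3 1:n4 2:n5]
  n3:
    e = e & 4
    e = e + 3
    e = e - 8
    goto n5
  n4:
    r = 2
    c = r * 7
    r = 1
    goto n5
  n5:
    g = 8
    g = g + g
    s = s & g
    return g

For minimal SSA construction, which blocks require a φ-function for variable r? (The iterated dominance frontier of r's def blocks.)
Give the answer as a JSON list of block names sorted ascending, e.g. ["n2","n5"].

Answer: ["n4", "n5"]

Analysis:
idom tree: n1←n0 n2←n0 n3←n2 n4←n0 n5←n0
Dom at joins:
  n4: preds {n1,n2}: {n0,n1} ∩ {n0,n2} = {n0}; idom=n0
  n5: preds {n0,n2,n3,n4}: {n0} ∩ {n0,n2} ∩ {n0,n2,n3} ∩ {n0,n4} = {n0}; idom=n0

DF walk-up:
  join n4 pred n1: n1 stop@n0
  join n4 pred n2: n2 stop@n0
  join n5 pred n0: · stop@n0
  join n5 pred n2: n2 stop@n0
  join n5 pred n3: n3→n2 stop@n0
  join n5 pred n4: n4 stop@n0
  n0 → ∅
  n1 → {n4}
  n2 → {n4,n5}
  n3 → {n5}
  n4 → {n5}
  n5 → ∅

φ for r: defs {n1,n4}
  DF⁺ = {n4,n5}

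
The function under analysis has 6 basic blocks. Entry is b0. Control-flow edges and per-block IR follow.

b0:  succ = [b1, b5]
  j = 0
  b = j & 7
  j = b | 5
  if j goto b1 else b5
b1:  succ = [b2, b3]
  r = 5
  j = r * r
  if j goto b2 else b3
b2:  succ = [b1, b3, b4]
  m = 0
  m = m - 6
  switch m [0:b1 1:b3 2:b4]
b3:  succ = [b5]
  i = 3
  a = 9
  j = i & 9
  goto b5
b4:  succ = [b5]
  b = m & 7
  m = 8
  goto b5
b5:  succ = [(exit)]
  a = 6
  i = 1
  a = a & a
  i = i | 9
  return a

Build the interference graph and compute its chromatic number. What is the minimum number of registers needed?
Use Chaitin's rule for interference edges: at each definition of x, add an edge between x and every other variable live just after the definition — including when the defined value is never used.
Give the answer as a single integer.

Block summaries:
  b0: def={b,j} ue=∅
  b1: def={j,r} ue=∅
  b2: def={m} ue=∅
  b3: def={a,i,j} ue=∅
  b4: def={b,m} ue={m}
  b5: def={a,i} ue=∅

Live sets:
  live b0: ∅→∅
  live b1: ∅→∅
  live b2: ∅→{m}
  live b3: ∅→∅
  live b4: {m}→∅
  live b5: ∅→∅

Conflict graph:
  a↔{i}
  b↔∅
  i↔{a}
  j↔∅
  m↔∅
  r↔∅

Registers:
  lower bound: {a,i} mutually conflict ⇒ χ ≥ 2
  assign a→c0 b→c0 i→c1 j→c0 m→c0 r→c0 — no edge inside a register ⇒ χ ≤ 2
  χ = 2

Answer: 2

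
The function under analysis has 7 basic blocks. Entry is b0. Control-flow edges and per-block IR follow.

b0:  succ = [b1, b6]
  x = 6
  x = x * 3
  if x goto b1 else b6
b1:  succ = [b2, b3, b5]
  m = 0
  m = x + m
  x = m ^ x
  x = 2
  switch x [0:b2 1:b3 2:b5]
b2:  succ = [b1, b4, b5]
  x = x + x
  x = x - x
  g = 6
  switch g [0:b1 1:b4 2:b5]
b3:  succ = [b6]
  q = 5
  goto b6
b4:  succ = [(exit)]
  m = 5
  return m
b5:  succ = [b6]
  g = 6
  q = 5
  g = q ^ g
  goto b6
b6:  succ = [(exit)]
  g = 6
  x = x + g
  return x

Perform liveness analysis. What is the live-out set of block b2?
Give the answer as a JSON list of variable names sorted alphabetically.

Answer: ["x"]

Working:
def/use:
  b0 def {x} use ∅
  b1 def {m,x} use {x}
  b2 def {g,x} use {x}
  b3 def {q} use ∅
  b4 def {m} use ∅
  b5 def {g,q} use ∅
  b6 def {g,x} use {x}

Backward fixpoint:
  live b0: ∅→{x}
  live b1: {x}→{x}
  live b2: {x}→{x}
  live b3: {x}→{x}
  live b4: ∅→∅
  live b5: {x}→{x}
  live b6: {x}→∅

live-out(b2) = ["x"]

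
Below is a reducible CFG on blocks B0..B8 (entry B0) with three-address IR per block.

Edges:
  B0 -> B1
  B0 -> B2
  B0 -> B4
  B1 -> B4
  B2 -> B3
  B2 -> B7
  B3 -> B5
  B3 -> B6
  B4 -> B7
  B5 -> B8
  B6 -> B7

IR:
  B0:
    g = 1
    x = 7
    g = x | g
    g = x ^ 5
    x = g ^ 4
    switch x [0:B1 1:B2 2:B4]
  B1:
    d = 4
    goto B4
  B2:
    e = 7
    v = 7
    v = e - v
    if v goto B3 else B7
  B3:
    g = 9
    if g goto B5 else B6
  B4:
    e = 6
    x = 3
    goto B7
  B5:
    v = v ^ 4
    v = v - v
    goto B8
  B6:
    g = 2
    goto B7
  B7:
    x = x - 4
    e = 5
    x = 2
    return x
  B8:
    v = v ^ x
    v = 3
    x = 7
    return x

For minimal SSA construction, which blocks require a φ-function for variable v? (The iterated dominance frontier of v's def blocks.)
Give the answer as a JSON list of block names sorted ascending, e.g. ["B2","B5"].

Answer: ["B7"]

Working:
idom tree: B1←B0 B2←B0 B3←B2 B4←B0 B5←B3 B6←B3 B7←B0 B8←B5
Dom∩ at merges:
  B4: preds {B0,B1}: {B0} ∩ {B0,B1} = {B0}; idom=B0
  B7: preds {B2,B4,B6}: {B0,B2} ∩ {B0,B4} ∩ {B0,B2,B3,B6} = {B0}; idom=B0

Frontier:
  join B4 pred B0: · stop@B0
  join B4 pred B1: B1 stop@B0
  join B7 pred B2: B2 stop@B0
  join B7 pred B4: B4 stop@B0
  join B7 pred B6: B6→B3→B2 stop@B0
  B0 → ∅
  B1 → {B4}
  B2 → {B7}
  B3 → {B7}
  B4 → {B7}
  B5 → ∅
  B6 → {B7}
  B7 → ∅
  B8 → ∅

φ for v: defs {B2,B5,B8}
  DF⁺ = {B7}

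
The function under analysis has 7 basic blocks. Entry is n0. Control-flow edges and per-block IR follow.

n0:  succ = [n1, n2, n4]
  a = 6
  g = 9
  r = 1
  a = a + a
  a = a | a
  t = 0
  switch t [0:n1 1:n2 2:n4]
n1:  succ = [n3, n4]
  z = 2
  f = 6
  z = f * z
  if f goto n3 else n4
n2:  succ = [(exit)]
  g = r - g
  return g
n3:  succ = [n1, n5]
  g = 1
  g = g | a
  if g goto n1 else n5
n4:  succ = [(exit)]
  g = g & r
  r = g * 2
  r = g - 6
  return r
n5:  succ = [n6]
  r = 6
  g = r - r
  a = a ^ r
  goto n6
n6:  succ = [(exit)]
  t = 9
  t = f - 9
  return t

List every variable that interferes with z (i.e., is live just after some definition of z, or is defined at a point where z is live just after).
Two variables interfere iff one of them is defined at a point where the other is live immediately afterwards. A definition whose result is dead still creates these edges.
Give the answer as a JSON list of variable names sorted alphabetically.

def/use:
  n0 def {a,g,r,t} use ∅
  n1 def {f,z} use ∅
  n2 def {g} use {g,r}
  n3 def {g} use {a}
  n4 def {g,r} use {g,r}
  n5 def {a,g,r} use {a}
  n6 def {t} use {f}

Backward fixpoint:
  n0: in=∅ out={a,g,r}
  n1: in={a,g,r} out={a,f,g,r}
  n2: in={g,r} out=∅
  n3: in={a,f,r} out={a,f,g,r}
  n4: in={g,r} out=∅
  n5: in={a,f} out={f}
  n6: in={f} out=∅

Interference:
  a: {f,g,r,t,z}
  f: {a,g,r,t,z}
  g: {a,f,r,t,z}
  r: {a,f,g,t,z}
  t: {a,f,g,r}
  z: {a,f,g,r}

N(z) = ["a", "f", "g", "r"]

Answer: ["a", "f", "g", "r"]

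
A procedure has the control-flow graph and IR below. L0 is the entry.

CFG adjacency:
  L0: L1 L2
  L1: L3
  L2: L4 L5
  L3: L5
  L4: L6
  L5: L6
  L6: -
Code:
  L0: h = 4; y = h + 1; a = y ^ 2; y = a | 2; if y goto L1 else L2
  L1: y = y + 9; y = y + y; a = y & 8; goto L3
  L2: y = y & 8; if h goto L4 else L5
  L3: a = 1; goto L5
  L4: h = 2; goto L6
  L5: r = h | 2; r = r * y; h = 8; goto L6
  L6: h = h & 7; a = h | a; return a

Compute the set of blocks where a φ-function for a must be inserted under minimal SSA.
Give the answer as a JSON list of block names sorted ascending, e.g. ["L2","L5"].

idom tree: L1←L0 L2←L0 L3←L1 L4←L2 L5←L0 L6←L0
Dom∩ at merges:
  L5: preds {L2,L3}: {L0,L2} ∩ {L0,L1,L3} = {L0}; idom=L0
  L6: preds {L4,L5}: {L0,L2,L4} ∩ {L0,L5} = {L0}; idom=L0

DF derivation:
  L5←L2: walk L2 to L0
  L5←L3: walk L3→L1 to L0
  L6←L4: walk L4→L2 to L0
  L6←L5: walk L5 to L0
  L0 → ∅
  L1 → {L5}
  L2 → {L5,L6}
  L3 → {L5}
  L4 → {L6}
  L5 → {L6}
  L6 → ∅

φ for a: defs {L0,L1,L3,L6}
  DF⁺ = {L5,L6}

Answer: ["L5", "L6"]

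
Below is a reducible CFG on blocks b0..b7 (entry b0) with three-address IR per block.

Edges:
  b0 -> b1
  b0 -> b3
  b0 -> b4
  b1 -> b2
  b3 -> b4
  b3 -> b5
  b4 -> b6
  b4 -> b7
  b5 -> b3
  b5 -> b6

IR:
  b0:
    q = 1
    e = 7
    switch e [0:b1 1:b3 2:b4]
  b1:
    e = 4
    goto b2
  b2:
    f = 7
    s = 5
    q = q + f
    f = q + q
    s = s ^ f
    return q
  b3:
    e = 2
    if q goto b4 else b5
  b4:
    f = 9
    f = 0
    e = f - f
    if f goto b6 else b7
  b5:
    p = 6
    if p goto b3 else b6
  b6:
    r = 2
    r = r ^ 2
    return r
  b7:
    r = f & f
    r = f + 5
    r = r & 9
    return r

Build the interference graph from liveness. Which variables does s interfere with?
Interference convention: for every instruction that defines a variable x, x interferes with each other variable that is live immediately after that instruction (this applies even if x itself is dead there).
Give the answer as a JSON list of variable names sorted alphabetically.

Per-block:
  b0 def {e,q} use ∅
  b1 def {e} use ∅
  b2 def {f,q,s} use {q}
  b3 def {e} use {q}
  b4 def {e,f} use ∅
  b5 def {p} use ∅
  b6 def {r} use ∅
  b7 def {r} use {f}

Liveness:
  b0 li=∅ lo={q}
  b1 li={q} lo={q}
  b2 li={q} lo=∅
  b3 li={q} lo={q}
  b4 li=∅ lo={f}
  b5 li={q} lo={q}
  b6 li=∅ lo=∅
  b7 li={f} lo=∅

Interference:
  e — {f,q}
  f — {e,q,r,s}
  p — {q}
  q — {e,f,p,s}
  r — {f}
  s — {f,q}

N(s) = ["f", "q"]

Answer: ["f", "q"]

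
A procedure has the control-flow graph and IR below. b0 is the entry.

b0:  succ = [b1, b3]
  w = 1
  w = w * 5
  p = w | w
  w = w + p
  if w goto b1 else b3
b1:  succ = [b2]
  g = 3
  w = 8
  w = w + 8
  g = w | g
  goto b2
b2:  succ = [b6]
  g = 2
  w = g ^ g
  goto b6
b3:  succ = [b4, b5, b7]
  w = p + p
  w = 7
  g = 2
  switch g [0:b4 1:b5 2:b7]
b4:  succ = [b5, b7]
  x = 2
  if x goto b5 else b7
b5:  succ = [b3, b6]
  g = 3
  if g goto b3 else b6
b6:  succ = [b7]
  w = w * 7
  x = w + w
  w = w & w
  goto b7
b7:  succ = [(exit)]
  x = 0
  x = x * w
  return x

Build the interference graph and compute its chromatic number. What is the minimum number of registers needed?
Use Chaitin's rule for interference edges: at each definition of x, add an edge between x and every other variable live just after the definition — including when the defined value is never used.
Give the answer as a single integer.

Answer: 3

Analysis:
def/use:
  b0: def={p,w} ue=∅
  b1: def={g,w} ue=∅
  b2: def={g,w} ue=∅
  b3: def={g,w} ue={p}
  b4: def={x} ue=∅
  b5: def={g} ue=∅
  b6: def={w,x} ue={w}
  b7: def={x} ue={w}

Liveness:
  b0: in=∅ out={p}
  b1: in=∅ out=∅
  b2: in=∅ out={w}
  b3: in={p} out={p,w}
  b4: in={p,w} out={p,w}
  b5: in={p,w} out={p,w}
  b6: in={w} out={w}
  b7: in={w} out=∅

Interference:
  g: {p,w}
  p: {g,w,x}
  w: {g,p,x}
  x: {p,w}

Chromatic number:
  clique {g,p,w} ⇒ need ≥ 3
  assign g→c2 p→c0 w→c1 x→c2 — no edge inside a register ⇒ χ ≤ 3
  χ = 3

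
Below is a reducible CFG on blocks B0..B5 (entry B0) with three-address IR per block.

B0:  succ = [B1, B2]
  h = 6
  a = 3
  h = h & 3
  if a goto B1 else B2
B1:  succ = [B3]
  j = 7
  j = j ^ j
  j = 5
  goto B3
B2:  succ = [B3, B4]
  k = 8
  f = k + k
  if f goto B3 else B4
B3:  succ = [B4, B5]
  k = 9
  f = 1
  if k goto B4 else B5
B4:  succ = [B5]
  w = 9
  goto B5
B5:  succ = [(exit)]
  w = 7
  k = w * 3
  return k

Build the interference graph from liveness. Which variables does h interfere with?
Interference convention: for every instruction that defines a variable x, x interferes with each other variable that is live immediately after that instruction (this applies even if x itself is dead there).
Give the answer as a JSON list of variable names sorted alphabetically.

def/use:
  B0 def {a,h} use ∅
  B1 def {j} use ∅
  B2 def {f,k} use ∅
  B3 def {f,k} use ∅
  B4 def {w} use ∅
  B5 def {k,w} use ∅

Live sets:
  B0: in=∅ out=∅
  B1: in=∅ out=∅
  B2: in=∅ out=∅
  B3: in=∅ out=∅
  B4: in=∅ out=∅
  B5: in=∅ out=∅

Interference:
  a↔{h}
  f↔{k}
  h↔{a}
  j↔∅
  k↔{f}
  w↔∅

N(h) = ["a"]

Answer: ["a"]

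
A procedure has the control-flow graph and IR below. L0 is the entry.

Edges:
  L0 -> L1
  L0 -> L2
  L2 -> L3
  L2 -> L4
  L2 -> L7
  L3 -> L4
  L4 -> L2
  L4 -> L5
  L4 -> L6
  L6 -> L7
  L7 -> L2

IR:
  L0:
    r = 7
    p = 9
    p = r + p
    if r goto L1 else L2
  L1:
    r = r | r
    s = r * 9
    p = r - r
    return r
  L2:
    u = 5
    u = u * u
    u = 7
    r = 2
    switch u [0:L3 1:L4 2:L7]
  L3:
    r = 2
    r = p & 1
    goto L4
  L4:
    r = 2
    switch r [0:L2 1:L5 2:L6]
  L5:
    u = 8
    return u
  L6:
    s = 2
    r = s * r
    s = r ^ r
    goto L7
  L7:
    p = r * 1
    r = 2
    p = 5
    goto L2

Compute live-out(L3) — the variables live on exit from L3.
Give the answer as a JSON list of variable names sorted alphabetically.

Answer: ["p"]

Derivation:
Per-block:
  L0 def {p,r} use ∅
  L1 def {p,r,s} use {r}
  L2 def {r,u} use ∅
  L3 def {r} use {p}
  L4 def {r} use ∅
  L5 def {u} use ∅
  L6 def {r,s} use {r}
  L7 def {p,r} use {r}

Liveness:
  L0 li=∅ lo={p,r}
  L1 li={r} lo=∅
  L2 li={p} lo={p,r}
  L3 li={p} lo={p}
  L4 li={p} lo={p,r}
  L5 li=∅ lo=∅
  L6 li={r} lo={r}
  L7 li={r} lo={p}

live-out(L3) = ["p"]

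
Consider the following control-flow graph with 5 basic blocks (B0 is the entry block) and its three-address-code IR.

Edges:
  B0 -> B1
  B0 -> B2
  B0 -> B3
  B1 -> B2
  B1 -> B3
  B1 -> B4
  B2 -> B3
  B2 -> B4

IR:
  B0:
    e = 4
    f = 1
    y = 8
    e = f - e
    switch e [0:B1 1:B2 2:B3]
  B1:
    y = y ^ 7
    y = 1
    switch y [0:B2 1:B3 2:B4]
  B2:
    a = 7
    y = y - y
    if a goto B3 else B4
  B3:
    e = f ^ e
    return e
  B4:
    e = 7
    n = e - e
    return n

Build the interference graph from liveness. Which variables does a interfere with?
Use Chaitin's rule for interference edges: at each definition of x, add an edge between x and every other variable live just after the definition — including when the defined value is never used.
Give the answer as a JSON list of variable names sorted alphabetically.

def/use:
  B0: {e,f,y} / ∅
  B1: {y} / {y}
  B2: {a,y} / {y}
  B3: {e} / {e,f}
  B4: {e,n} / ∅

Liveness:
  live B0: ∅→{e,f,y}
  live B1: {e,f,y}→{e,f,y}
  live B2: {e,f,y}→{e,f}
  live B3: {e,f}→∅
  live B4: ∅→∅

Interfere edges:
  a — {e,f,y}
  e — {a,f,y}
  f — {a,e,y}
  n — ∅
  y — {a,e,f}

N(a) = ["e", "f", "y"]

Answer: ["e", "f", "y"]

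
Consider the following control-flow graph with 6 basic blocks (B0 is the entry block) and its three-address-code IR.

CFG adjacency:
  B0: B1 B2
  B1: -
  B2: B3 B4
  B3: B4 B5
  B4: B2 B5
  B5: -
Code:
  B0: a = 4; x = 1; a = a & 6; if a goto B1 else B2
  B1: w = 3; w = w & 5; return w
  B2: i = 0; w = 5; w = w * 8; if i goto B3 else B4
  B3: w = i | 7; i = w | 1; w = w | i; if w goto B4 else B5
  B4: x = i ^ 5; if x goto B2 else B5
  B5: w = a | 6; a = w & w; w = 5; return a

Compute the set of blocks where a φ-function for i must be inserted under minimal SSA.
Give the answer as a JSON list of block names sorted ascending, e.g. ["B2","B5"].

Answer: ["B2", "B4", "B5"]

Analysis:
idom tree: B1←B0 B2←B0 B3←B2 B4←B2 B5←B2
Dom at joins:
  B2: preds {B0,B4}: {B0} ∩ {B0,B2,B4} = {B0}; idom=B0
  B4: preds {B2,B3}: {B0,B2} ∩ {B0,B2,B3} = {B0,B2}; idom=B2
  B5: preds {B3,B4}: {B0,B2,B3} ∩ {B0,B2,B4} = {B0,B2}; idom=B2

Frontier:
  B2←B0: walk · to B0
  B2←B4: walk B4→B2 to B0
  B4←B2: walk · to B2
  B4←B3: walk B3 to B2
  B5←B3: walk B3 to B2
  B5←B4: walk B4 to B2
  B0 → ∅
  B1 → ∅
  B2 → {B2}
  B3 → {B4,B5}
  B4 → {B2,B5}
  B5 → ∅

φ for i: defs {B2,B3}
  DF⁺ = {B2,B4,B5}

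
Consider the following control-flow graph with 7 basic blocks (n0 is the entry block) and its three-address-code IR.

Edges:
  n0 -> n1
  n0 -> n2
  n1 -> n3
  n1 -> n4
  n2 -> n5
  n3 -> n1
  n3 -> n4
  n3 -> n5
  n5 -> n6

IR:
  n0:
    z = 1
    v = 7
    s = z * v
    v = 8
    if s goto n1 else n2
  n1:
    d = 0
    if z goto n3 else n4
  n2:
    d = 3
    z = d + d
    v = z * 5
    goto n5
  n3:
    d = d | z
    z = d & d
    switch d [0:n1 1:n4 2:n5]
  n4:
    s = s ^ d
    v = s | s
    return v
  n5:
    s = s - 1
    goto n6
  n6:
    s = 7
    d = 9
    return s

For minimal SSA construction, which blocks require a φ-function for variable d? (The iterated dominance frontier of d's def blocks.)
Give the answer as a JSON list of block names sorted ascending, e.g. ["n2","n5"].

idom tree: n1←n0 n2←n0 n3←n1 n4←n1 n5←n0 n6←n5
Join-block Dom:
  n1: preds {n0,n3}: {n0} ∩ {n0,n1,n3} = {n0}; idom=n0
  n4: preds {n1,n3}: {n0,n1} ∩ {n0,n1,n3} = {n0,n1}; idom=n1
  n5: preds {n2,n3}: {n0,n2} ∩ {n0,n1,n3} = {n0}; idom=n0

DF derivation:
  join n1 pred n0: · stop@n0
  join n1 pred n3: n3→n1 stop@n0
  join n4 pred n1: · stop@n1
  join n4 pred n3: n3 stop@n1
  join n5 pred n2: n2 stop@n0
  join n5 pred n3: n3→n1 stop@n0
  n0: DF=∅
  n1: DF={n1,n5}
  n2: DF={n5}
  n3: DF={n1,n4,n5}
  n4: DF=∅
  n5: DF=∅
  n6: DF=∅

φ for d: defs {n1,n2,n3,n6}
  DF⁺ = {n1,n4,n5}

Answer: ["n1", "n4", "n5"]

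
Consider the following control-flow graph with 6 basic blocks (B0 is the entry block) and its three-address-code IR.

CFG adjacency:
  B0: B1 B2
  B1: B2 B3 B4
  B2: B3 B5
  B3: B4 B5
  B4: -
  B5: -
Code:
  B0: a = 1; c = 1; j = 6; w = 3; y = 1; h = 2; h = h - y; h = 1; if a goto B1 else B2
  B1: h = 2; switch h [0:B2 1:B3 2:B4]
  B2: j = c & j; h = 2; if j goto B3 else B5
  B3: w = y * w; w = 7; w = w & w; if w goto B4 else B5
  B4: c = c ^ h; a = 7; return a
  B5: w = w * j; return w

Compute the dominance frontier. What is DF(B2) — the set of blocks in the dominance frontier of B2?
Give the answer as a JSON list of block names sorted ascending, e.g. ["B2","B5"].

idom tree: B1←B0 B2←B0 B3←B0 B4←B0 B5←B0
Dom at joins:
  B2: preds {B0,B1}: {B0} ∩ {B0,B1} = {B0}; idom=B0
  B3: preds {B1,B2}: {B0,B1} ∩ {B0,B2} = {B0}; idom=B0
  B4: preds {B1,B3}: {B0,B1} ∩ {B0,B3} = {B0}; idom=B0
  B5: preds {B2,B3}: {B0,B2} ∩ {B0,B3} = {B0}; idom=B0

DF derivation:
  B2←B0: walk · to B0
  B2←B1: walk B1 to B0
  B3←B1: walk B1 to B0
  B3←B2: walk B2 to B0
  B4←B1: walk B1 to B0
  B4←B3: walk B3 to B0
  B5←B2: walk B2 to B0
  B5←B3: walk B3 to B0
  B0 → ∅
  B1 → {B2,B3,B4}
  B2 → {B3,B5}
  B3 → {B4,B5}
  B4 → ∅
  B5 → ∅

DF(B2) = ["B3", "B5"]

Answer: ["B3", "B5"]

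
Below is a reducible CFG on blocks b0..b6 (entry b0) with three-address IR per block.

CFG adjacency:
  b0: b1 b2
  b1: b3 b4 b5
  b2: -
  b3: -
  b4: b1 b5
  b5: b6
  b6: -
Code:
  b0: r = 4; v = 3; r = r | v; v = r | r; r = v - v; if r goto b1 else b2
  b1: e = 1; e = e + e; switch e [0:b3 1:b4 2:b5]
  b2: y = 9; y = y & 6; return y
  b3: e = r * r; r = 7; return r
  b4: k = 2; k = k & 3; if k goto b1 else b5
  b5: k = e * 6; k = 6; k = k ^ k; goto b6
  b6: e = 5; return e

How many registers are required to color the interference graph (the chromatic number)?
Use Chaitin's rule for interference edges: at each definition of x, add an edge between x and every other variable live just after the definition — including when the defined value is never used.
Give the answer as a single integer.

Answer: 3

Working:
def/use:
  b0: def={r,v} ue=∅
  b1: def={e} ue=∅
  b2: def={y} ue=∅
  b3: def={e,r} ue={r}
  b4: def={k} ue=∅
  b5: def={k} ue={e}
  b6: def={e} ue=∅

Live sets:
  live b0: ∅→{r}
  live b1: {r}→{e,r}
  live b2: ∅→∅
  live b3: {r}→∅
  live b4: {e,r}→{e,r}
  live b5: {e}→∅
  live b6: ∅→∅

Interference:
  e↔{k,r}
  k↔{e,r}
  r↔{e,k,v}
  v↔{r}
  y↔∅

Chromatic number:
  {e,k,r} pairwise interfere (3-clique) ⇒ χ ≥ 3
  3-colouring: c0={r,y}  c1={e,v}  c2={k}
  χ = 3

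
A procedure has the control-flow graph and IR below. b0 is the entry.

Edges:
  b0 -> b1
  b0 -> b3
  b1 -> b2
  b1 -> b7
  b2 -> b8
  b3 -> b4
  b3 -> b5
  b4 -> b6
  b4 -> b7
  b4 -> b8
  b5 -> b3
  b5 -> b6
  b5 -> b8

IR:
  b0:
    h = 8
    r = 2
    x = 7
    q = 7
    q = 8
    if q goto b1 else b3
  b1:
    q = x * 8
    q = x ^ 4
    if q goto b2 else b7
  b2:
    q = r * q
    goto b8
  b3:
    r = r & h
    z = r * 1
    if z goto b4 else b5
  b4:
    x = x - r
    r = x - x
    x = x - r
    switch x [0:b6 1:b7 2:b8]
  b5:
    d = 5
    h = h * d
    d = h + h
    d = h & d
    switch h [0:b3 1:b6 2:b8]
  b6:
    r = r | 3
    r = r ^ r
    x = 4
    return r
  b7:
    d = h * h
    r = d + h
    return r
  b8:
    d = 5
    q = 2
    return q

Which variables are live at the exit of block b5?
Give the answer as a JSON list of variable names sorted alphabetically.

Block summaries:
  b0: {h,q,r,x} / ∅
  b1: {q} / {x}
  b2: {q} / {q,r}
  b3: {r,z} / {h,r}
  b4: {r,x} / {r,x}
  b5: {d,h} / {h}
  b6: {r,x} / {r}
  b7: {d,r} / {h}
  b8: {d,q} / ∅

Liveness:
  b0 li=∅ lo={h,r,x}
  b1 li={h,r,x} lo={h,q,r}
  b2 li={q,r} lo=∅
  b3 li={h,r,x} lo={h,r,x}
  b4 li={h,r,x} lo={h,r}
  b5 li={h,r,x} lo={h,r,x}
  b6 li={r} lo=∅
  b7 li={h} lo=∅
  b8 li=∅ lo=∅

live-out(b5) = ["h", "r", "x"]

Answer: ["h", "r", "x"]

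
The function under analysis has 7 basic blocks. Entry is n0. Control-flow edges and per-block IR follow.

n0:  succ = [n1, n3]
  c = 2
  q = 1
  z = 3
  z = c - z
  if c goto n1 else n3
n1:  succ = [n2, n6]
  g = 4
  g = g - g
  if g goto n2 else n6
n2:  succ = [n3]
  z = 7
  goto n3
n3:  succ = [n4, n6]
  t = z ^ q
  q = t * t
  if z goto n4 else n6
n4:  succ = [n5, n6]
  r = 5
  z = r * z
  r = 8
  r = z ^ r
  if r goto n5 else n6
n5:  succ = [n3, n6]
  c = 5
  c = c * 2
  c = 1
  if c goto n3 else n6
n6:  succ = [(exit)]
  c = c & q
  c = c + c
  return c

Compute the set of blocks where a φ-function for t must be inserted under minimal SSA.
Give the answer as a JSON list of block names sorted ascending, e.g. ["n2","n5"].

idom tree: n1←n0 n2←n1 n3←n0 n4←n3 n5←n4 n6←n0
Dom∩ at merges:
  n3: preds {n0,n2,n5}: {n0} ∩ {n0,n1,n2} ∩ {n0,n3,n4,n5} = {n0}; idom=n0
  n6: preds {n1,n3,n4,n5}: {n0,n1} ∩ {n0,n3} ∩ {n0,n3,n4} ∩ {n0,n3,n4,n5} = {n0}; idom=n0

DF derivation:
  join n3 pred n0: · stop@n0
  join n3 pred n2: n2→n1 stop@n0
  join n3 pred n5: n5→n4→n3 stop@n0
  join n6 pred n1: n1 stop@n0
  join n6 pred n3: n3 stop@n0
  join n6 pred n4: n4→n3 stop@n0
  join n6 pred n5: n5→n4→n3 stop@n0
  n0: DF=∅
  n1: DF={n3,n6}
  n2: DF={n3}
  n3: DF={n3,n6}
  n4: DF={n3,n6}
  n5: DF={n3,n6}
  n6: DF=∅

φ for t: defs {n3}
  DF⁺ = {n3,n6}

Answer: ["n3", "n6"]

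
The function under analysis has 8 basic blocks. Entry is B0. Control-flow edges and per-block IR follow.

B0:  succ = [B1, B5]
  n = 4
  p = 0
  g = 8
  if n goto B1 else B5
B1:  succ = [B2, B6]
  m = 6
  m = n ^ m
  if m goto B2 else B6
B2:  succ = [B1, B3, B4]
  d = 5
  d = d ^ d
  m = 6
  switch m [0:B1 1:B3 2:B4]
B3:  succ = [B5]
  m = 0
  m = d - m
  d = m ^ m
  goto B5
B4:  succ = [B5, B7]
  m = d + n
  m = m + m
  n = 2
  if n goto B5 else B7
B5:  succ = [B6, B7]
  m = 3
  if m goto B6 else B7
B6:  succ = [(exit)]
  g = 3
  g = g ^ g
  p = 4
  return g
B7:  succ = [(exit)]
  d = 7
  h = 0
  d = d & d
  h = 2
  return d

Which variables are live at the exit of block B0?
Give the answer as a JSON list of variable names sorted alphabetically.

Block summaries:
  B0: {g,n,p} / ∅
  B1: {m} / {n}
  B2: {d,m} / ∅
  B3: {d,m} / {d}
  B4: {m,n} / {d,n}
  B5: {m} / ∅
  B6: {g,p} / ∅
  B7: {d,h} / ∅

Backward fixpoint:
  live B0: ∅→{n}
  live B1: {n}→{n}
  live B2: {n}→{d,n}
  live B3: {d}→∅
  live B4: {d,n}→∅
  live B5: ∅→∅
  live B6: ∅→∅
  live B7: ∅→∅

live-out(B0) = ["n"]

Answer: ["n"]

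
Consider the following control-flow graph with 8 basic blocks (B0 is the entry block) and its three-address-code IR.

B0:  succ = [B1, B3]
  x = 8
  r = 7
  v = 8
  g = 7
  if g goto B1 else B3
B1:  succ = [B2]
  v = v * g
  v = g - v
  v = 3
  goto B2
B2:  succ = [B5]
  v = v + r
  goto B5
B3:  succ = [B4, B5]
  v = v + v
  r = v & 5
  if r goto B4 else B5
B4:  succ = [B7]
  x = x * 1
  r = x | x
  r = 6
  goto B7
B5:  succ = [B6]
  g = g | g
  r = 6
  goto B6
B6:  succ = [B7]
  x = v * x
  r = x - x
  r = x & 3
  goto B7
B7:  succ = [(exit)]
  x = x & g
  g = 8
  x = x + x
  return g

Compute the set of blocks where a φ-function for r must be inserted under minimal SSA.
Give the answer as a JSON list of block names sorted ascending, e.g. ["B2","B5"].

Answer: ["B5", "B7"]

Derivation:
idom tree: B1←B0 B2←B1 B3←B0 B4←B3 B5←B0 B6←B5 B7←B0
Join-block Dom:
  B5: preds {B2,B3}: {B0,B1,B2} ∩ {B0,B3} = {B0}; idom=B0
  B7: preds {B4,B6}: {B0,B3,B4} ∩ {B0,B5,B6} = {B0}; idom=B0

DF walk-up:
  join B5 pred B2: B2→B1 stop@B0
  join B5 pred B3: B3 stop@B0
  join B7 pred B4: B4→B3 stop@B0
  join B7 pred B6: B6→B5 stop@B0
  DF(B0)=∅
  DF(B1)={B5}
  DF(B2)={B5}
  DF(B3)={B5,B7}
  DF(B4)={B7}
  DF(B5)={B7}
  DF(B6)={B7}
  DF(B7)=∅

φ for r: defs {B0,B3,B4,B5,B6}
  DF⁺ = {B5,B7}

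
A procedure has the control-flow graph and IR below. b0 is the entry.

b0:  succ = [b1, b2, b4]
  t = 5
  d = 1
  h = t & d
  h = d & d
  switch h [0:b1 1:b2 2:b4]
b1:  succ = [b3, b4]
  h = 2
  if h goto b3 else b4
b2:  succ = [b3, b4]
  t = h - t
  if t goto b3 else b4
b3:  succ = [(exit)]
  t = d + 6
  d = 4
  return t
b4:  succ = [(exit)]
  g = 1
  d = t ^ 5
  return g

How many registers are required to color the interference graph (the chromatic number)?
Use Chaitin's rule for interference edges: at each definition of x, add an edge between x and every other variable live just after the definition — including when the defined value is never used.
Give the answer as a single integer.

Block summaries:
  b0: def={d,h,t} ue=∅
  b1: def={h} ue=∅
  b2: def={t} ue={h,t}
  b3: def={d,t} ue={d}
  b4: def={d,g} ue={t}

Liveness:
  b0: in=∅ out={d,h,t}
  b1: in={d,t} out={d,t}
  b2: in={d,h,t} out={d,t}
  b3: in={d} out=∅
  b4: in={t} out=∅

Conflict graph:
  d — {g,h,t}
  g — {d,t}
  h — {d,t}
  t — {d,g,h}

Colouring:
  lower bound: {d,g,t} mutually conflict ⇒ χ ≥ 3
  assign d→c0 g→c2 h→c2 t→c1 — no edge inside a register ⇒ χ ≤ 3
  χ = 3

Answer: 3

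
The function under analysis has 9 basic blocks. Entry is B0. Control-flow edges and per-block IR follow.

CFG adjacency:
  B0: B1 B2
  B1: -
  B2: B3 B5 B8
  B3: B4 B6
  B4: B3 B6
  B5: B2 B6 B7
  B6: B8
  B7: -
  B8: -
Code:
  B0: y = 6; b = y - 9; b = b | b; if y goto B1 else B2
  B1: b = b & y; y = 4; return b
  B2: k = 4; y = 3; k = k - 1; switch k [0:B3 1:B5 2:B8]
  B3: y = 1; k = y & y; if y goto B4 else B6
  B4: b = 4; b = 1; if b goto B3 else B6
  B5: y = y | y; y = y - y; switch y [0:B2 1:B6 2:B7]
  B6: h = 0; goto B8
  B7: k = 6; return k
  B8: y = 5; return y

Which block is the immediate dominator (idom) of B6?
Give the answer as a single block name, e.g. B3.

Answer: B2

Analysis:
idom tree: B1←B0 B2←B0 B3←B2 B4←B3 B5←B2 B6←B2 B7←B5 B8←B2
Dom∩ at merges:
  B2: preds {B0,B5}: {B0} ∩ {B0,B2,B5} = {B0}; idom=B0
  B3: preds {B2,B4}: {B0,B2} ∩ {B0,B2,B3,B4} = {B0,B2}; idom=B2
  B6: preds {B3,B4,B5}: {B0,B2,B3} ∩ {B0,B2,B3,B4} ∩ {B0,B2,B5} = {B0,B2}; idom=B2
  B8: preds {B2,B6}: {B0,B2} ∩ {B0,B2,B6} = {B0,B2}; idom=B2

idom(B6) = B2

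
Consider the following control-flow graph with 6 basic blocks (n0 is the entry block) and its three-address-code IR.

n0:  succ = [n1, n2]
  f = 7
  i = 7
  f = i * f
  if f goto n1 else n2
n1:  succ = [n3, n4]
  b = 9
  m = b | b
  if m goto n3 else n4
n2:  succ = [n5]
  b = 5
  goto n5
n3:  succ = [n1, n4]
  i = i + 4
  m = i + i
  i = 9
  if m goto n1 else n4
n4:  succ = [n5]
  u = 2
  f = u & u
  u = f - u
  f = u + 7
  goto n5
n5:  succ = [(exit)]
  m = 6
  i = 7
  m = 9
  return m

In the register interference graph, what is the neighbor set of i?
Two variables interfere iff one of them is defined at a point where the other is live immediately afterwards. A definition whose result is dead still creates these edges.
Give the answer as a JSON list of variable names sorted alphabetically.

Answer: ["b", "f", "m"]

Analysis:
def/use:
  n0 def {f,i} use ∅
  n1 def {b,m} use ∅
  n2 def {b} use ∅
  n3 def {i,m} use {i}
  n4 def {f,u} use ∅
  n5 def {i,m} use ∅

Live sets:
  n0: in=∅ out={i}
  n1: in={i} out={i}
  n2: in=∅ out=∅
  n3: in={i} out={i}
  n4: in=∅ out=∅
  n5: in=∅ out=∅

Interfere edges:
  b: {i}
  f: {i,u}
  i: {b,f,m}
  m: {i}
  u: {f}

N(i) = ["b", "f", "m"]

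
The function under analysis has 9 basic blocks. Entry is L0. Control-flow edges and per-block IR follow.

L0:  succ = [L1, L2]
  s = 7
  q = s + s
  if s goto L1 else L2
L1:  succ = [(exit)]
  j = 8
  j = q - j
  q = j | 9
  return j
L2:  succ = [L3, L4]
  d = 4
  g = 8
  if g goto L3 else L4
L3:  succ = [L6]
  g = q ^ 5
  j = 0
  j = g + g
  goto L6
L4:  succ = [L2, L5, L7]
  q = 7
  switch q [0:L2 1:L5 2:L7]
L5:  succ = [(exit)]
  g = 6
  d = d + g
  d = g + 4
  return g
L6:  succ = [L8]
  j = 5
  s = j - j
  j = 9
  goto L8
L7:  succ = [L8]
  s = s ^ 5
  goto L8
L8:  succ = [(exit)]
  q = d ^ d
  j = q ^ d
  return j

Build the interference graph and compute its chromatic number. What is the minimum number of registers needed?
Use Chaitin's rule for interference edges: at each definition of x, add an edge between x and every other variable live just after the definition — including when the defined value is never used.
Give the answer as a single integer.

Answer: 4

Working:
def/use:
  L0: def={q,s} ue=∅
  L1: def={j,q} ue={q}
  L2: def={d,g} ue=∅
  L3: def={g,j} ue={q}
  L4: def={q} ue=∅
  L5: def={d,g} ue={d}
  L6: def={j,s} ue=∅
  L7: def={s} ue={s}
  L8: def={j,q} ue={d}

Backward fixpoint:
  L0 li=∅ lo={q,s}
  L1 li={q} lo=∅
  L2 li={q,s} lo={d,q,s}
  L3 li={d,q} lo={d}
  L4 li={d,s} lo={d,q,s}
  L5 li={d} lo=∅
  L6 li={d} lo={d}
  L7 li={d,s} lo={d}
  L8 li={d} lo=∅

Interference:
  d — {g,j,q,s}
  g — {d,j,q,s}
  j — {d,g,q}
  q — {d,g,j,s}
  s — {d,g,q}

Registers:
  {d,g,j,q} pairwise interfere (4-clique) ⇒ χ ≥ 4
  assign d→r0 g→r1 j→r3 q→r2 s→r3 — no edge inside a register ⇒ χ ≤ 4
  χ = 4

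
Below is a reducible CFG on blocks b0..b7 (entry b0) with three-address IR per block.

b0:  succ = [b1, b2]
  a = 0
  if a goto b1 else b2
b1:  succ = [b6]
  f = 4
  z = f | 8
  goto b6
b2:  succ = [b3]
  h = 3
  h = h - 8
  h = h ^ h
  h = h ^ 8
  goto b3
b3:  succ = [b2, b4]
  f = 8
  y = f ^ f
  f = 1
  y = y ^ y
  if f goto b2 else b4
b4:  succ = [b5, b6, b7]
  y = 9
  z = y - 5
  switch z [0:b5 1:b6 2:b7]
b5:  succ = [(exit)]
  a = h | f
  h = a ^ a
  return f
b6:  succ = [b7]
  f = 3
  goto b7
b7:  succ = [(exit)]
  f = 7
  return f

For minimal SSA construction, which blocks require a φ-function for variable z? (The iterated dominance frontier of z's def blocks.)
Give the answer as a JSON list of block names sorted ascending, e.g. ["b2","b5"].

Answer: ["b6", "b7"]

Analysis:
idom tree: b1←b0 b2←b0 b3←b2 b4←b3 b5←b4 b6←b0 b7←b0
Join-block Dom:
  b2: preds {b0,b3}: {b0} ∩ {b0,b2,b3} = {b0}; idom=b0
  b6: preds {b1,b4}: {b0,b1} ∩ {b0,b2,b3,b4} = {b0}; idom=b0
  b7: preds {b4,b6}: {b0,b2,b3,b4} ∩ {b0,b6} = {b0}; idom=b0

Frontier:
  join b2 pred b0: · stop@b0
  join b2 pred b3: b3→b2 stop@b0
  join b6 pred b1: b1 stop@b0
  join b6 pred b4: b4→b3→b2 stop@b0
  join b7 pred b4: b4→b3→b2 stop@b0
  join b7 pred b6: b6 stop@b0
  DF(b0)=∅
  DF(b1)={b6}
  DF(b2)={b2,b6,b7}
  DF(b3)={b2,b6,b7}
  DF(b4)={b6,b7}
  DF(b5)=∅
  DF(b6)={b7}
  DF(b7)=∅

φ for z: defs {b1,b4}
  DF⁺ = {b6,b7}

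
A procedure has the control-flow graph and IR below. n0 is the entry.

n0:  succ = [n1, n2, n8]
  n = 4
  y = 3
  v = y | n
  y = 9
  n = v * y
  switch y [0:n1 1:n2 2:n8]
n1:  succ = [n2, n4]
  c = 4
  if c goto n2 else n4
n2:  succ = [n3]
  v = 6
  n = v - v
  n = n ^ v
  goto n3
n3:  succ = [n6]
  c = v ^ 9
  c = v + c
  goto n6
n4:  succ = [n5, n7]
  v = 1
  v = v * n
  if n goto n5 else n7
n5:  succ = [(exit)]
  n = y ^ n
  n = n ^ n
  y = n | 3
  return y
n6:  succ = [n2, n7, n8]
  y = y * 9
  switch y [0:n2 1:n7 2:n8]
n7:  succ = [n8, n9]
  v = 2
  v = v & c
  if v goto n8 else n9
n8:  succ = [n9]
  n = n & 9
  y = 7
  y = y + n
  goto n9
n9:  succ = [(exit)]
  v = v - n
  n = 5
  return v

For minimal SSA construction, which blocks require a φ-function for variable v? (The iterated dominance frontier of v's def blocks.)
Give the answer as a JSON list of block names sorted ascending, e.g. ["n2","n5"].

Answer: ["n2", "n7", "n8", "n9"]

Derivation:
idom tree: n1←n0 n2←n0 n3←n2 n4←n1 n5←n4 n6←n3 n7←n0 n8←n0 n9←n0
Join-block Dom:
  n2: preds {n0,n1,n6}: {n0} ∩ {n0,n1} ∩ {n0,n2,n3,n6} = {n0}; idom=n0
  n7: preds {n4,n6}: {n0,n1,n4} ∩ {n0,n2,n3,n6} = {n0}; idom=n0
  n8: preds {n0,n6,n7}: {n0} ∩ {n0,n2,n3,n6} ∩ {n0,n7} = {n0}; idom=n0
  n9: preds {n7,n8}: {n0,n7} ∩ {n0,n8} = {n0}; idom=n0

DF walk-up:
  n2←n0: walk · to n0
  n2←n1: walk n1 to n0
  n2←n6: walk n6→n3→n2 to n0
  n7←n4: walk n4→n1 to n0
  n7←n6: walk n6→n3→n2 to n0
  n8←n0: walk · to n0
  n8←n6: walk n6→n3→n2 to n0
  n8←n7: walk n7 to n0
  n9←n7: walk n7 to n0
  n9←n8: walk n8 to n0
  DF(n0)=∅
  DF(n1)={n2,n7}
  DF(n2)={n2,n7,n8}
  DF(n3)={n2,n7,n8}
  DF(n4)={n7}
  DF(n5)=∅
  DF(n6)={n2,n7,n8}
  DF(n7)={n8,n9}
  DF(n8)={n9}
  DF(n9)=∅

φ for v: defs {n0,n2,n4,n7,n9}
  DF⁺ = {n2,n7,n8,n9}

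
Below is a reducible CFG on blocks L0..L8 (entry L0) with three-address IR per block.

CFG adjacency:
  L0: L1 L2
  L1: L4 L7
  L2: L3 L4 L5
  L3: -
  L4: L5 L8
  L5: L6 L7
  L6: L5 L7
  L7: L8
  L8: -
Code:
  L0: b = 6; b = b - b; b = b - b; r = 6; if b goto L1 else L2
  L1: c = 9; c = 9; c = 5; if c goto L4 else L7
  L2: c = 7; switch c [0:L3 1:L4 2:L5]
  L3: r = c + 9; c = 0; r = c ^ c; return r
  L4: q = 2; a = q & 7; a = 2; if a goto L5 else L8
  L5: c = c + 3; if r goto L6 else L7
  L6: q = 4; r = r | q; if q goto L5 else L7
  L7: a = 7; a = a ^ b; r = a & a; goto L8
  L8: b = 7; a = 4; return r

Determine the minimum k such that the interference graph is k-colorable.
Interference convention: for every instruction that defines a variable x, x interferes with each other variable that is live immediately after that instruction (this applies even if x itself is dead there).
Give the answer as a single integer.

Answer: 4

Derivation:
Per-block:
  L0 def {b,r} use ∅
  L1 def {c} use ∅
  L2 def {c} use ∅
  L3 def {c,r} use {c}
  L4 def {a,q} use ∅
  L5 def {c} use {c,r}
  L6 def {q,r} use {r}
  L7 def {a,r} use {b}
  L8 def {a,b} use {r}

Backward fixpoint:
  L0 li=∅ lo={b,r}
  L1 li={b,r} lo={b,c,r}
  L2 li={b,r} lo={b,c,r}
  L3 li={c} lo=∅
  L4 li={b,c,r} lo={b,c,r}
  L5 li={b,c,r} lo={b,c,r}
  L6 li={b,c,r} lo={b,c,r}
  L7 li={b} lo={r}
  L8 li={r} lo=∅

Interference:
  a — {b,c,r}
  b — {a,c,q,r}
  c — {a,b,q,r}
  q — {b,c,r}
  r — {a,b,c,q}

Registers:
  lower bound: {a,b,c,r} mutually conflict ⇒ χ ≥ 4
  assign a→R3 b→R0 c→R1 q→R3 r→R2 — no edge inside a register ⇒ χ ≤ 4
  χ = 4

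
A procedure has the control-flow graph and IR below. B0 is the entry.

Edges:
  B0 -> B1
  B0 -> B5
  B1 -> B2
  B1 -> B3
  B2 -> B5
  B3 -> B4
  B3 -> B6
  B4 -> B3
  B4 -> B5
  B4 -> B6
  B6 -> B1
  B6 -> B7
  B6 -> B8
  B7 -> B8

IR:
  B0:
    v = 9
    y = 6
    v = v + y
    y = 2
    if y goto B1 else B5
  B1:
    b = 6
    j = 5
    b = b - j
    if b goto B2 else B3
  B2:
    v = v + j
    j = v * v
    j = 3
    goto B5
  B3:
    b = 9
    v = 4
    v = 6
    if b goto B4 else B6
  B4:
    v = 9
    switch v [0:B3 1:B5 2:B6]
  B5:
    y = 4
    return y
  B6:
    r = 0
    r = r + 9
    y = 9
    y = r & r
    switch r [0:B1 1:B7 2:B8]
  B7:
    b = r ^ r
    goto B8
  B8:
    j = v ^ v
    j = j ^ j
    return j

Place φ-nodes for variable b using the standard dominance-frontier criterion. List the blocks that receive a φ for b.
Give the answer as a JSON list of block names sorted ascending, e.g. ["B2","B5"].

Answer: ["B1", "B3", "B5", "B8"]

Working:
idom tree: B1←B0 B2←B1 B3←B1 B4←B3 B5←B0 B6←B3 B7←B6 B8←B6
Join-block Dom:
  B1: preds {B0,B6}: {B0} ∩ {B0,B1,B3,B6} = {B0}; idom=B0
  B3: preds {B1,B4}: {B0,B1} ∩ {B0,B1,B3,B4} = {B0,B1}; idom=B1
  B5: preds {B0,B2,B4}: {B0} ∩ {B0,B1,B2} ∩ {B0,B1,B3,B4} = {B0}; idom=B0
  B6: preds {B3,B4}: {B0,B1,B3} ∩ {B0,B1,B3,B4} = {B0,B1,B3}; idom=B3
  B8: preds {B6,B7}: {B0,B1,B3,B6} ∩ {B0,B1,B3,B6,B7} = {B0,B1,B3,B6}; idom=B6

DF derivation:
  B1←B0: walk · to B0
  B1←B6: walk B6→B3→B1 to B0
  B3←B1: walk · to B1
  B3←B4: walk B4→B3 to B1
  B5←B0: walk · to B0
  B5←B2: walk B2→B1 to B0
  B5←B4: walk B4→B3→B1 to B0
  B6←B3: walk · to B3
  B6←B4: walk B4 to B3
  B8←B6: walk · to B6
  B8←B7: walk B7 to B6
  B0 → ∅
  B1 → {B1,B5}
  B2 → {B5}
  B3 → {B1,B3,B5}
  B4 → {B3,B5,B6}
  B5 → ∅
  B6 → {B1}
  B7 → {B8}
  B8 → ∅

φ for b: defs {B1,B3,B7}
  DF⁺ = {B1,B3,B5,B8}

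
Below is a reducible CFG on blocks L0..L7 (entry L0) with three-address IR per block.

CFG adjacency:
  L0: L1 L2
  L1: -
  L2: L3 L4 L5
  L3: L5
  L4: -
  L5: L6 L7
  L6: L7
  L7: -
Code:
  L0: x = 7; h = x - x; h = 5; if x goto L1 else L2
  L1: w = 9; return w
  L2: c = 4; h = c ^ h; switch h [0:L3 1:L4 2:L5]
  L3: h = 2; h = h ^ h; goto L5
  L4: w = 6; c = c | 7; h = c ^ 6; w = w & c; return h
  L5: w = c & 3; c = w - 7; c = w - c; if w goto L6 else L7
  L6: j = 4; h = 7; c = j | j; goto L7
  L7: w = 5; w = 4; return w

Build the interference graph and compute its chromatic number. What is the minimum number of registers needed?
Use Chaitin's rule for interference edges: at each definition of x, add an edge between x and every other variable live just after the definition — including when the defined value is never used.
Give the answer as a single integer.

Block summaries:
  L0: def={h,x} ue=∅
  L1: def={w} ue=∅
  L2: def={c,h} ue={h}
  L3: def={h} ue=∅
  L4: def={c,h,w} ue={c}
  L5: def={c,w} ue={c}
  L6: def={c,h,j} ue=∅
  L7: def={w} ue=∅

Live sets:
  L0 li=∅ lo={h}
  L1 li=∅ lo=∅
  L2 li={h} lo={c}
  L3 li={c} lo={c}
  L4 li={c} lo=∅
  L5 li={c} lo=∅
  L6 li=∅ lo=∅
  L7 li=∅ lo=∅

Interfere edges:
  c↔{h,w}
  h↔{c,j,w,x}
  j↔{h}
  w↔{c,h}
  x↔{h}

Colouring:
  clique {c,h,w} ⇒ need ≥ 3
  assign c→R1 h→R0 j→R1 w→R2 x→R1 — no edge inside a register ⇒ χ ≤ 3
  χ = 3

Answer: 3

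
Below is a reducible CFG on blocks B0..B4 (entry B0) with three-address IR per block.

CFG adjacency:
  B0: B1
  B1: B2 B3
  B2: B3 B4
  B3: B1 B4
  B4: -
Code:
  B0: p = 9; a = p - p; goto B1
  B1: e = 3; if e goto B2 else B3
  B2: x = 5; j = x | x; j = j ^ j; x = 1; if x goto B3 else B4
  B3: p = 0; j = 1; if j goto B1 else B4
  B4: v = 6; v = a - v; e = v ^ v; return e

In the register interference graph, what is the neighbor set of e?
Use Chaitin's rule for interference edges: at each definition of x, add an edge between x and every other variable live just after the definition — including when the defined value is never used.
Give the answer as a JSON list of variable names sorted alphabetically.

Answer: ["a"]

Derivation:
Per-block:
  B0: def={a,p} ue=∅
  B1: def={e} ue=∅
  B2: def={j,x} ue=∅
  B3: def={j,p} ue=∅
  B4: def={e,v} ue={a}

Liveness:
  live B0: ∅→{a}
  live B1: {a}→{a}
  live B2: {a}→{a}
  live B3: {a}→{a}
  live B4: {a}→∅

Conflict graph:
  a↔{e,j,p,v,x}
  e↔{a}
  j↔{a}
  p↔{a}
  v↔{a}
  x↔{a}

N(e) = ["a"]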